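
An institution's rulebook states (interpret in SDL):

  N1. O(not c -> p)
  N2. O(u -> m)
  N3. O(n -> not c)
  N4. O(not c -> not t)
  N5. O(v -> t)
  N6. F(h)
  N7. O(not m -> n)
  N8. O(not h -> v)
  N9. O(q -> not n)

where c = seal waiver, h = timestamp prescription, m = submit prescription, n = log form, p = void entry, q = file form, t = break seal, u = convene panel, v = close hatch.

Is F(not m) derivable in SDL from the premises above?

Yes

F(h) at premise 6 means O(not h).
Premise 8 is O(not h -> v); since O(not h), deontic closure gives O(v).
From O(v) and premise 5, O(v -> t), we obtain O(t).
The contrapositive of premise 4 (O(not c -> not t)) is O(t -> c), and O(t) is already established, so O(c).
Premise 3, O(n -> not c), contraposes to O(c -> not n); with O(c) we get O(not n).
The contrapositive of premise 7 (O(not m -> n)) is O(not n -> m), and O(not n) is already established, so O(m).
Premises 1, 2, 9 do not contribute to this derivation.
So O(m) holds, i.e. F(not m). The claim follows.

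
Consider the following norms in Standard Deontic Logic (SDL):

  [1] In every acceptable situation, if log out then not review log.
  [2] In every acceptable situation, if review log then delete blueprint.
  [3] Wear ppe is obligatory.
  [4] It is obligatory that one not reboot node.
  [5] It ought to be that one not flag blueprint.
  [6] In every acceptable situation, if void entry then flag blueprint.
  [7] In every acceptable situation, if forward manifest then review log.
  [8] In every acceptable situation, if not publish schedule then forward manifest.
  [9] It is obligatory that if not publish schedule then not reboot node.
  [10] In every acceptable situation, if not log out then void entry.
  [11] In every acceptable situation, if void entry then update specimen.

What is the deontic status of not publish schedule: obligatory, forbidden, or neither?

From premise 5 we have O(¬flag_blueprint).
Premise 6, O(void_entry → flag_blueprint), contraposes to O(¬flag_blueprint → ¬void_entry); with O(¬flag_blueprint) we get O(¬void_entry).
Premise 10 is O(¬log_out → void_entry); contrapositively O(¬void_entry → log_out). Since O(¬void_entry) holds, K gives O(log_out).
With premise 1, O(log_out → ¬review_log), the K-axiom yields O(¬review_log).
The contrapositive of premise 7 (O(forward_manifest → review_log)) is O(¬review_log → ¬forward_manifest), and O(¬review_log) is already established, so O(¬forward_manifest).
Premise 8 is O(¬publish_schedule → forward_manifest); contrapositively O(¬forward_manifest → publish_schedule). Since O(¬forward_manifest) holds, K gives O(publish_schedule).
Premises 2, 3, 4, 9, 11 do not contribute to this derivation.
Thus O(publish_schedule), which is F(¬publish_schedule): ¬publish_schedule is forbidden.

Forbidden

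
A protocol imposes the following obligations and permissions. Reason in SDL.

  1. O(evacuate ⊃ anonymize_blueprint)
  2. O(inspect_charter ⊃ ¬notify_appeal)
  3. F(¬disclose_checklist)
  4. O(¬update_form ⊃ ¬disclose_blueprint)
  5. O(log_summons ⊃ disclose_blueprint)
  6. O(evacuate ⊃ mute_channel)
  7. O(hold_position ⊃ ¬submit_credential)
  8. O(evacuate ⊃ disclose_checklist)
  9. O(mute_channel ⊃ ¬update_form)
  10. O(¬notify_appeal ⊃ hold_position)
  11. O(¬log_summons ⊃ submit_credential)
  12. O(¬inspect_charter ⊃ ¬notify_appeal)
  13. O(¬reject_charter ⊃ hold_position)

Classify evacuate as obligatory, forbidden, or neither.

Forbidden

Premises 2 and 12 cover both cases: O(inspect_charter ⊃ ¬notify_appeal) and O(¬inspect_charter ⊃ ¬notify_appeal). Since inspect_charter ∨ ¬inspect_charter is a tautology, O(¬notify_appeal) follows.
Premise 10 is O(¬notify_appeal ⊃ hold_position); since O(¬notify_appeal), deontic closure gives O(hold_position).
With premise 7, O(hold_position ⊃ ¬submit_credential), the K-axiom yields O(¬submit_credential).
Premise 11, O(¬log_summons ⊃ submit_credential), contraposes to O(¬submit_credential ⊃ log_summons); with O(¬submit_credential) we get O(log_summons).
From O(log_summons) and premise 5, O(log_summons ⊃ disclose_blueprint), we obtain O(disclose_blueprint).
Premise 4, O(¬update_form ⊃ ¬disclose_blueprint), contraposes to O(disclose_blueprint ⊃ update_form); with O(disclose_blueprint) we get O(update_form).
The contrapositive of premise 9 (O(mute_channel ⊃ ¬update_form)) is O(update_form ⊃ ¬mute_channel), and O(update_form) is already established, so O(¬mute_channel).
Premise 6, O(evacuate ⊃ mute_channel), contraposes to O(¬mute_channel ⊃ ¬evacuate); with O(¬mute_channel) we get O(¬evacuate).
Premises 1, 3, 8, 13 do not contribute to this derivation.
Thus O(¬evacuate), which is F(evacuate): evacuate is forbidden.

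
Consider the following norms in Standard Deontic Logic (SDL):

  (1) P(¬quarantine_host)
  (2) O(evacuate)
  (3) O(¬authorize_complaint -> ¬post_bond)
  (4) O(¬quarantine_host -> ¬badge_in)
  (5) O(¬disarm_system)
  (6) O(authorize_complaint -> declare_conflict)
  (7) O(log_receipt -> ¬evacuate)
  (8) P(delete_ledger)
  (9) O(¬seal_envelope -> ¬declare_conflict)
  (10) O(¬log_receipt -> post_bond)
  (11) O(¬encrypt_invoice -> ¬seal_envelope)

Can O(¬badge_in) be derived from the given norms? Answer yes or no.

Premise 4 is O(¬quarantine_host -> ¬badge_in), but O(¬quarantine_host) is not derivable from the premises (the permission P(¬quarantine_host) asserts only ¬O(quarantine_host), not O(¬quarantine_host)), so it does not yield O(¬badge_in).
No other premise forces O(¬badge_in). An ideal world satisfying every premise can still have ¬badge_in false, so O(¬badge_in) is not derivable.

No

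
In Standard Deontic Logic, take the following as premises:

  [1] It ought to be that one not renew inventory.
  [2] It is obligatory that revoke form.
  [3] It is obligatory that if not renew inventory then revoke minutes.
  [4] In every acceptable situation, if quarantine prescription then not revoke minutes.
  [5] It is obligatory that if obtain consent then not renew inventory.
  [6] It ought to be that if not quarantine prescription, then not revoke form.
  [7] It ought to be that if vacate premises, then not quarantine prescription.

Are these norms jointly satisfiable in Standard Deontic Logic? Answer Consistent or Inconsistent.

Inconsistent

Premise 1 gives O(¬renew_inventory).
From O(¬renew_inventory) and premise 3, O(¬renew_inventory → revoke_minutes), we obtain O(revoke_minutes).
Premise 4, O(quarantine_prescription → ¬revoke_minutes), contraposes to O(revoke_minutes → ¬quarantine_prescription); with O(revoke_minutes) we get O(¬quarantine_prescription).
From O(¬quarantine_prescription) and premise 6, O(¬quarantine_prescription → ¬revoke_form), we obtain O(¬revoke_form).
But premise 2 directly asserts O(revoke_form).
We now have both O(¬revoke_form) and O(revoke_form) — revoke_form is simultaneously obligatory and forbidden, violating the D-axiom.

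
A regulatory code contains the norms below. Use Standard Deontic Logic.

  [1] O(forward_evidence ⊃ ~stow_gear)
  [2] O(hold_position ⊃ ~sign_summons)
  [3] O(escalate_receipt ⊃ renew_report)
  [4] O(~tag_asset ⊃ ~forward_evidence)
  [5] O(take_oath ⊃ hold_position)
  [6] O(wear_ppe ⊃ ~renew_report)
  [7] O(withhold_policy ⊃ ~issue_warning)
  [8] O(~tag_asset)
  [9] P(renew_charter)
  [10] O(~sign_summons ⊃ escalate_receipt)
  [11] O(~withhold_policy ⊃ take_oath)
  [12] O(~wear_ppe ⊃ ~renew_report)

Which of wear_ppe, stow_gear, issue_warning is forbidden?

issue_warning

Premises 12 and 6 are O(~wear_ppe ⊃ ~renew_report) and O(wear_ppe ⊃ ~renew_report); every ideal world satisfies ~wear_ppe or wear_ppe, so in either case ~renew_report holds — hence O(~renew_report).
Premise 3 is O(escalate_receipt ⊃ renew_report); contrapositively O(~renew_report ⊃ ~escalate_receipt). Since O(~renew_report) holds, K gives O(~escalate_receipt).
Premise 10 is O(~sign_summons ⊃ escalate_receipt); contrapositively O(~escalate_receipt ⊃ sign_summons). Since O(~escalate_receipt) holds, K gives O(sign_summons).
The contrapositive of premise 2 (O(hold_position ⊃ ~sign_summons)) is O(sign_summons ⊃ ~hold_position), and O(sign_summons) is already established, so O(~hold_position).
Premise 5 is O(take_oath ⊃ hold_position); contrapositively O(~hold_position ⊃ ~take_oath). Since O(~hold_position) holds, K gives O(~take_oath).
Premise 11 is O(~withhold_policy ⊃ take_oath); contrapositively O(~take_oath ⊃ withhold_policy). Since O(~take_oath) holds, K gives O(withhold_policy).
With premise 7, O(withhold_policy ⊃ ~issue_warning), the K-axiom yields O(~issue_warning).
So O(~issue_warning) holds, i.e. issue_warning is forbidden. None of the other listed options is forbidden under the premises.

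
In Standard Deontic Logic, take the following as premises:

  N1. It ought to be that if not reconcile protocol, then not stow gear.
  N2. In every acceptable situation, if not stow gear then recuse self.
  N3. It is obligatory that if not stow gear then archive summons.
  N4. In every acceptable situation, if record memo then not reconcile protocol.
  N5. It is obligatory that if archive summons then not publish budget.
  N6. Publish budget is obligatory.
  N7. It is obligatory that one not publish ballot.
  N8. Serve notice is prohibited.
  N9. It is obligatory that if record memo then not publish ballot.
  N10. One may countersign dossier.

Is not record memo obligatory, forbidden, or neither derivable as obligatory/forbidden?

Obligatory

Premise 6 states O(publish_budget) outright.
Premise 5 is O(archive_summons → ¬publish_budget); contrapositively O(publish_budget → ¬archive_summons). Since O(publish_budget) holds, K gives O(¬archive_summons).
Premise 3, O(¬stow_gear → archive_summons), contraposes to O(¬archive_summons → stow_gear); with O(¬archive_summons) we get O(stow_gear).
The contrapositive of premise 1 (O(¬reconcile_protocol → ¬stow_gear)) is O(stow_gear → reconcile_protocol), and O(stow_gear) is already established, so O(reconcile_protocol).
Premise 4 is O(record_memo → ¬reconcile_protocol); contrapositively O(reconcile_protocol → ¬record_memo). Since O(reconcile_protocol) holds, K gives O(¬record_memo).
Premises 2, 7, 8, 9, 10 do not contribute to this derivation.
Hence ¬record_memo is obligatory.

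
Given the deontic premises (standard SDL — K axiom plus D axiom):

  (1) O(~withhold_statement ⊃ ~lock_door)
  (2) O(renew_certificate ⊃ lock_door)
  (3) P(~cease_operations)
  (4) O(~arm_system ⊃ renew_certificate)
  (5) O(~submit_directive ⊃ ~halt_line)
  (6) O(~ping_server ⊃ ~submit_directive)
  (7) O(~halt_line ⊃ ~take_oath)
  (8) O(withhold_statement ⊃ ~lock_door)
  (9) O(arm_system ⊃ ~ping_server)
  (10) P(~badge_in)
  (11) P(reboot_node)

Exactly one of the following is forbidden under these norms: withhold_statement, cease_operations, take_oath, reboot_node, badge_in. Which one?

Premises 8 and 1 are O(withhold_statement ⊃ ~lock_door) and O(~withhold_statement ⊃ ~lock_door); every ideal world satisfies withhold_statement or ~withhold_statement, so in either case ~lock_door holds — hence O(~lock_door).
The contrapositive of premise 2 (O(renew_certificate ⊃ lock_door)) is O(~lock_door ⊃ ~renew_certificate), and O(~lock_door) is already established, so O(~renew_certificate).
Premise 4 is O(~arm_system ⊃ renew_certificate); contrapositively O(~renew_certificate ⊃ arm_system). Since O(~renew_certificate) holds, K gives O(arm_system).
Applying K to premise 9 (O(arm_system ⊃ ~ping_server)) and O(arm_system) yields O(~ping_server).
With premise 6, O(~ping_server ⊃ ~submit_directive), the K-axiom yields O(~submit_directive).
From O(~submit_directive) and premise 5, O(~submit_directive ⊃ ~halt_line), we obtain O(~halt_line).
Premise 7 is O(~halt_line ⊃ ~take_oath); since O(~halt_line), deontic closure gives O(~take_oath).
So O(~take_oath) holds, i.e. take_oath is forbidden. None of the other listed options is forbidden under the premises.

take_oath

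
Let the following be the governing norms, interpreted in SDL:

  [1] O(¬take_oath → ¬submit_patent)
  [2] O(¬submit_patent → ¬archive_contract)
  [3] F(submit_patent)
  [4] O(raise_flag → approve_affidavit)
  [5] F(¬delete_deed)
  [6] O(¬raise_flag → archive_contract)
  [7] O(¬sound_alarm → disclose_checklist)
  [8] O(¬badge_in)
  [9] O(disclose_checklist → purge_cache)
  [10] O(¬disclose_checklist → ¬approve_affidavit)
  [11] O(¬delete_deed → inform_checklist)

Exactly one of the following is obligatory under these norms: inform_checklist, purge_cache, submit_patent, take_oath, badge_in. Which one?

Premise 3 is F(submit_patent), i.e. O(¬submit_patent).
Premise 2 is O(¬submit_patent → ¬archive_contract); since O(¬submit_patent), deontic closure gives O(¬archive_contract).
Premise 6, O(¬raise_flag → archive_contract), contraposes to O(¬archive_contract → raise_flag); with O(¬archive_contract) we get O(raise_flag).
With premise 4, O(raise_flag → approve_affidavit), the K-axiom yields O(approve_affidavit).
Premise 10, O(¬disclose_checklist → ¬approve_affidavit), contraposes to O(approve_affidavit → disclose_checklist); with O(approve_affidavit) we get O(disclose_checklist).
Applying K to premise 9 (O(disclose_checklist → purge_cache)) and O(disclose_checklist) yields O(purge_cache).
So O(purge_cache) holds — purge_cache is obligatory. None of the other listed options is made obligatory by any chain of premises.

purge_cache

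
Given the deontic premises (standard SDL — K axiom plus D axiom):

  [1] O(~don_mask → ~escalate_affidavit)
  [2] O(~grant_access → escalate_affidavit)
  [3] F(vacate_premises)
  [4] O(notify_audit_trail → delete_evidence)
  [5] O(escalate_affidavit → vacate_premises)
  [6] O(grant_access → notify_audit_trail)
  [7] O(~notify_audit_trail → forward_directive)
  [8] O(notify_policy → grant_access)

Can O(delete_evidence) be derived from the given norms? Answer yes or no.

Yes

F(vacate_premises) at premise 3 means O(~vacate_premises).
The contrapositive of premise 5 (O(escalate_affidavit → vacate_premises)) is O(~vacate_premises → ~escalate_affidavit), and O(~vacate_premises) is already established, so O(~escalate_affidavit).
The contrapositive of premise 2 (O(~grant_access → escalate_affidavit)) is O(~escalate_affidavit → grant_access), and O(~escalate_affidavit) is already established, so O(grant_access).
Applying K to premise 6 (O(grant_access → notify_audit_trail)) and O(grant_access) yields O(notify_audit_trail).
From O(notify_audit_trail) and premise 4, O(notify_audit_trail → delete_evidence), we obtain O(delete_evidence).
Premises 1, 7, 8 do not contribute to this derivation.
So O(delete_evidence) follows.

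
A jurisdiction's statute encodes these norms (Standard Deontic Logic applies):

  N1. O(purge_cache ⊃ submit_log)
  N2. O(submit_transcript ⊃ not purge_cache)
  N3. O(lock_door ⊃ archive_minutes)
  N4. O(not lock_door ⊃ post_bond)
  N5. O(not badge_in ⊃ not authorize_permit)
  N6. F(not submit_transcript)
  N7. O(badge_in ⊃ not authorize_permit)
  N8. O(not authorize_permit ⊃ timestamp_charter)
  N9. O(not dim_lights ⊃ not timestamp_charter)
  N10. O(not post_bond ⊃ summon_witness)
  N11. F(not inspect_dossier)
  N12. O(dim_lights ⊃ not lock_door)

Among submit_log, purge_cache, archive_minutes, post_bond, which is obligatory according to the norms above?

post_bond

Premises 7 and 5 are O(badge_in ⊃ not authorize_permit) and O(not badge_in ⊃ not authorize_permit); every ideal world satisfies badge_in or not badge_in, so in either case not authorize_permit holds — hence O(not authorize_permit).
From O(not authorize_permit) and premise 8, O(not authorize_permit ⊃ timestamp_charter), we obtain O(timestamp_charter).
Premise 9, O(not dim_lights ⊃ not timestamp_charter), contraposes to O(timestamp_charter ⊃ dim_lights); with O(timestamp_charter) we get O(dim_lights).
Premise 12 is O(dim_lights ⊃ not lock_door); since O(dim_lights), deontic closure gives O(not lock_door).
From O(not lock_door) and premise 4, O(not lock_door ⊃ post_bond), we obtain O(post_bond).
So O(post_bond) holds — post_bond is obligatory. None of the other listed options is made obligatory by any chain of premises.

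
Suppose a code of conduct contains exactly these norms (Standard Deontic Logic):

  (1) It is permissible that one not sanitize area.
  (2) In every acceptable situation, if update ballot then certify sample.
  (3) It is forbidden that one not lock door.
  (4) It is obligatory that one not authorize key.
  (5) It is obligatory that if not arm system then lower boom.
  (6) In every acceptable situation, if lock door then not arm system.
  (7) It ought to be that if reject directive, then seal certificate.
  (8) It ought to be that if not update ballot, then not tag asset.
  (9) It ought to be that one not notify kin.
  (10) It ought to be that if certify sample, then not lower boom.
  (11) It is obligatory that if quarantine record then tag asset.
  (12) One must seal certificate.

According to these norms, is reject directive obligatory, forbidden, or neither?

Premise 7 is O(reject_directive → seal_certificate); even if O(seal_certificate) held, inferring O(reject_directive) would be affirming the consequent — invalid.
No premise or chain of K-axiom applications forces O(reject_directive), and none forces O(¬reject_directive). So reject_directive is neither obligatory nor forbidden under these norms.

Neither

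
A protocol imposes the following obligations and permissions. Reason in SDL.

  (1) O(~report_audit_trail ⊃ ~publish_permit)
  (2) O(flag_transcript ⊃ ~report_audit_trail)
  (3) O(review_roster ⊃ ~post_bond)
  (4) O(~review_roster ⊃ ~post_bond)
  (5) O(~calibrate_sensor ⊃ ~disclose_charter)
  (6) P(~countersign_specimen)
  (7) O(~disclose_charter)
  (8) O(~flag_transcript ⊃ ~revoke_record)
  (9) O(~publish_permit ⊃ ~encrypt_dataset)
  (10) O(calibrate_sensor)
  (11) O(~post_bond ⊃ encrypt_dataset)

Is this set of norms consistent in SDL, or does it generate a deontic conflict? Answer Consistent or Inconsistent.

Premise 5 is O(~calibrate_sensor ⊃ ~disclose_charter); even if O(~disclose_charter) held, inferring O(~calibrate_sensor) would be affirming the consequent — invalid.
So O(~calibrate_sensor) is not derivable, and the apparent clash with O(calibrate_sensor) does not arise.
A world satisfying every obligation exists (e.g. calibrate_sensor=true, countersign_specimen=false, disclose_charter=false, encrypt_dataset=true, flag_transcript=false, post_bond=false, publish_permit=true, report_audit_trail=true, review_roster=false, revoke_record=false); no atom is both obligatory and forbidden, so the set is consistent.

Consistent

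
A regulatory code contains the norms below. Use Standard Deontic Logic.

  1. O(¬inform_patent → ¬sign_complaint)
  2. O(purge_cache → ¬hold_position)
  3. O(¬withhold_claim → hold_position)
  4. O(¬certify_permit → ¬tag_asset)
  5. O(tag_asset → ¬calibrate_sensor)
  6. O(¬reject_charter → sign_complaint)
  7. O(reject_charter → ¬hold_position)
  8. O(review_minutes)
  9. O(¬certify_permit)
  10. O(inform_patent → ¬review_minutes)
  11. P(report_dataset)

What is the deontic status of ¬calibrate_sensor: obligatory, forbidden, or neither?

Neither

Premise 5 is O(tag_asset → ¬calibrate_sensor), but O(tag_asset) is not derivable from the premises, so it does not yield O(¬calibrate_sensor).
No premise or chain of K-axiom applications forces O(¬calibrate_sensor), and none forces O(calibrate_sensor). So ¬calibrate_sensor is neither obligatory nor forbidden under these norms.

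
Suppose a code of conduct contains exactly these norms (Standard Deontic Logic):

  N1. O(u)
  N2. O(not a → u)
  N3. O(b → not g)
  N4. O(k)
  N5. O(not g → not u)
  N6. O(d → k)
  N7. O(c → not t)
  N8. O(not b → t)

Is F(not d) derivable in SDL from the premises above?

Premise 6 is O(d → k); even if O(k) held, inferring O(d) would be affirming the consequent — invalid.
No other premise forces O(d). An ideal world satisfying every premise can still have not d true, so F(not d) is not derivable.

No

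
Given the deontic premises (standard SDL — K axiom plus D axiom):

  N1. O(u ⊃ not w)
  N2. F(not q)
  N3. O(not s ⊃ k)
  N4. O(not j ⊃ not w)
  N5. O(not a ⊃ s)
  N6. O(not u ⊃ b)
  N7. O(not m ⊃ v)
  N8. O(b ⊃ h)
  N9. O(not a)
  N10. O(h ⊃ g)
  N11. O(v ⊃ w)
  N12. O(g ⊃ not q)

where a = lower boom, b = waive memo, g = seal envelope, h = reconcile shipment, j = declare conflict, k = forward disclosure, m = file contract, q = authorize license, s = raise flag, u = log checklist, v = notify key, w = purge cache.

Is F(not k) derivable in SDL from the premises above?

Premise 3 is O(not s ⊃ k), but O(not s) is not derivable from the premises, so it does not yield O(k).
No other premise forces O(k). An ideal world satisfying every premise can still have not k true, so F(not k) is not derivable.

No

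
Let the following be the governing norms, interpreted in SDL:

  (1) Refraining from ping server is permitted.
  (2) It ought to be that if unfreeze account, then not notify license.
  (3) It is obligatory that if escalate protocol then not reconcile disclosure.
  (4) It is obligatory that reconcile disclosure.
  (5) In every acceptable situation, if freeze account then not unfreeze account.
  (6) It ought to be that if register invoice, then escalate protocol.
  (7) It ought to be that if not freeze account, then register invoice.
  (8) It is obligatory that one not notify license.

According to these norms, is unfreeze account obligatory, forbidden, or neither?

Forbidden

Premise 4 states O(reconcile_disclosure) outright.
The contrapositive of premise 3 (O(escalate_protocol → ¬reconcile_disclosure)) is O(reconcile_disclosure → ¬escalate_protocol), and O(reconcile_disclosure) is already established, so O(¬escalate_protocol).
Premise 6, O(register_invoice → escalate_protocol), contraposes to O(¬escalate_protocol → ¬register_invoice); with O(¬escalate_protocol) we get O(¬register_invoice).
Premise 7 is O(¬freeze_account → register_invoice); contrapositively O(¬register_invoice → freeze_account). Since O(¬register_invoice) holds, K gives O(freeze_account).
Applying K to premise 5 (O(freeze_account → ¬unfreeze_account)) and O(freeze_account) yields O(¬unfreeze_account).
Premises 1, 2, 8 do not contribute to this derivation.
Thus O(¬unfreeze_account), which is F(unfreeze_account): unfreeze_account is forbidden.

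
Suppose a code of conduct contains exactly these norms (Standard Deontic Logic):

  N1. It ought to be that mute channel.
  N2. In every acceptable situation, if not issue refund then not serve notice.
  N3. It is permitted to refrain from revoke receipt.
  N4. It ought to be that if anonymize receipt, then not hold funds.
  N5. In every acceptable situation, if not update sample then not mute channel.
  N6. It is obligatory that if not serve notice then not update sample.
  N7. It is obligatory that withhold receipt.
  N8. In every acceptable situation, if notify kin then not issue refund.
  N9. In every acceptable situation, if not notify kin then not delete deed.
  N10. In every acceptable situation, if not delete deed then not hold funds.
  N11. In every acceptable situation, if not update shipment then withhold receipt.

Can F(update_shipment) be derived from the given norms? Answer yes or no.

No

Premise 11 is O(¬update_shipment → withhold_receipt); even if O(withhold_receipt) held, inferring O(¬update_shipment) would be affirming the consequent — invalid.
No other premise forces O(¬update_shipment). An ideal world satisfying every premise can still have update_shipment true, so F(update_shipment) is not derivable.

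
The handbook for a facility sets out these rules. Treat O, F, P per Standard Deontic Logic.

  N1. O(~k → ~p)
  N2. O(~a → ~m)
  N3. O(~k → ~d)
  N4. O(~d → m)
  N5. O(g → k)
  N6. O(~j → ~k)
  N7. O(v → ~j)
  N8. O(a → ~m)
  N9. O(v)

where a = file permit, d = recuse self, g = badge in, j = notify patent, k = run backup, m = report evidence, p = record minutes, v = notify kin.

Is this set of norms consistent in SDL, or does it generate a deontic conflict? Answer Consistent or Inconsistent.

Premises 8 and 2 cover both cases: O(a → ~m) and O(~a → ~m). Since a ∨ ~a is a tautology, O(~m) follows.
The contrapositive of premise 4 (O(~d → m)) is O(~m → d), and O(~m) is already established, so O(d).
Premise 3, O(~k → ~d), contraposes to O(d → k); with O(d) we get O(k).
Premise 6 is O(~j → ~k); contrapositively O(k → j). Since O(k) holds, K gives O(j).
Premise 7, O(v → ~j), contraposes to O(j → ~v); with O(j) we get O(~v).
Yet premise 9 states O(v).
We now have both O(~v) and O(v) — v is simultaneously obligatory and forbidden, violating the D-axiom.

Inconsistent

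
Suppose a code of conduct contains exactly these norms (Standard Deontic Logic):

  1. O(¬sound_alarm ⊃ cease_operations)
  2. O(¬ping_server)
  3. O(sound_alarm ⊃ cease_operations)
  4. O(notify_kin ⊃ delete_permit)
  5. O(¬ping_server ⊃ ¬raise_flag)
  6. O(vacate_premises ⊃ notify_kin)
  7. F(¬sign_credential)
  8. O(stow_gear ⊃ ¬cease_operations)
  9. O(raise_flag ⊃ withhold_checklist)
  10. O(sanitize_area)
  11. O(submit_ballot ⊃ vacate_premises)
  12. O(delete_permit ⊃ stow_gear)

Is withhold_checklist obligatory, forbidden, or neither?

Neither

Premise 9 is O(raise_flag ⊃ withhold_checklist), but O(raise_flag) is not derivable from the premises, so it does not yield O(withhold_checklist).
No premise or chain of K-axiom applications forces O(withhold_checklist), and none forces O(¬withhold_checklist). So withhold_checklist is neither obligatory nor forbidden under these norms.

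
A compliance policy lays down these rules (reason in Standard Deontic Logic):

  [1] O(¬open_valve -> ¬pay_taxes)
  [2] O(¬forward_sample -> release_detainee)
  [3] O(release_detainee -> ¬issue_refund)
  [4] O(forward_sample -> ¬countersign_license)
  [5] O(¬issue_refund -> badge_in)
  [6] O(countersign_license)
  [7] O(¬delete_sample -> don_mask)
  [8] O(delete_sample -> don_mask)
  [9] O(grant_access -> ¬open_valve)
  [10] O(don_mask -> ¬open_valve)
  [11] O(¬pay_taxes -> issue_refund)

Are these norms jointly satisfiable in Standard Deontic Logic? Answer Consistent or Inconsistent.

Inconsistent

Premises 8 and 7 cover both cases: O(delete_sample -> don_mask) and O(¬delete_sample -> don_mask). Since delete_sample ∨ ¬delete_sample is a tautology, O(don_mask) follows.
Premise 10 is O(don_mask -> ¬open_valve); since O(don_mask), deontic closure gives O(¬open_valve).
Applying K to premise 1 (O(¬open_valve -> ¬pay_taxes)) and O(¬open_valve) yields O(¬pay_taxes).
From O(¬pay_taxes) and premise 11, O(¬pay_taxes -> issue_refund), we obtain O(issue_refund).
Premise 3, O(release_detainee -> ¬issue_refund), contraposes to O(issue_refund -> ¬release_detainee); with O(issue_refund) we get O(¬release_detainee).
Premise 2, O(¬forward_sample -> release_detainee), contraposes to O(¬release_detainee -> forward_sample); with O(¬release_detainee) we get O(forward_sample).
Premise 4 is O(forward_sample -> ¬countersign_license); since O(forward_sample), deontic closure gives O(¬countersign_license).
Yet premise 6 states O(countersign_license).
We now have both O(¬countersign_license) and O(countersign_license) — countersign_license is simultaneously obligatory and forbidden, violating the D-axiom.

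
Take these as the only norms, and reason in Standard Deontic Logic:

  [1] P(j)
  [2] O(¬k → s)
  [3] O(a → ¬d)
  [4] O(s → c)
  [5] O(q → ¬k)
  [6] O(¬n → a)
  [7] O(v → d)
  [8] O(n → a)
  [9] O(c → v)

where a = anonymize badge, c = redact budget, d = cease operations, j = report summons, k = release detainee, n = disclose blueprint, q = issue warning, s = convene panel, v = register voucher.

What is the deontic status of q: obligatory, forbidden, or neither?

Forbidden

Premises 8 and 6 cover both cases: O(n → a) and O(¬n → a). Since n ∨ ¬n is a tautology, O(a) follows.
Applying K to premise 3 (O(a → ¬d)) and O(a) yields O(¬d).
Premise 7, O(v → d), contraposes to O(¬d → ¬v); with O(¬d) we get O(¬v).
Premise 9 is O(c → v); contrapositively O(¬v → ¬c). Since O(¬v) holds, K gives O(¬c).
The contrapositive of premise 4 (O(s → c)) is O(¬c → ¬s), and O(¬c) is already established, so O(¬s).
Premise 2 is O(¬k → s); contrapositively O(¬s → k). Since O(¬s) holds, K gives O(k).
Premise 5 is O(q → ¬k); contrapositively O(k → ¬q). Since O(k) holds, K gives O(¬q).
Premise 1 does not contribute to this derivation.
Thus O(¬q), which is F(q): q is forbidden.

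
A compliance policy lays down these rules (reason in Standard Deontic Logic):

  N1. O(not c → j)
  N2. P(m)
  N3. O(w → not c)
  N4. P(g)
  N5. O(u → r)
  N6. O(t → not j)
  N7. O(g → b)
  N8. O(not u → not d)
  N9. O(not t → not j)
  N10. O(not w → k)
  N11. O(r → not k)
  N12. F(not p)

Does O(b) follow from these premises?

Premise 7 is O(g → b), but O(g) is not derivable from the premises (the permission P(g) asserts only not O(not g), not O(g)), so it does not yield O(b).
No other premise forces O(b). An ideal world satisfying every premise can still have b false, so O(b) is not derivable.

No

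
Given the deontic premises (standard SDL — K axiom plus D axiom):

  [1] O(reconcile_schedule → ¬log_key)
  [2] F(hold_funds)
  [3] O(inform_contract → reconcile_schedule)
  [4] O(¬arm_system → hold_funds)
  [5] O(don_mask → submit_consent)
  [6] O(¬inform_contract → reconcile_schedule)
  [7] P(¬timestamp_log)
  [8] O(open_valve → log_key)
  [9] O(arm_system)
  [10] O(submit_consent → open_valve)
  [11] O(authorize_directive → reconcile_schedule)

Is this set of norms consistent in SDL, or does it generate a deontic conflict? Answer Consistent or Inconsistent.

Consistent

Premise 4 is O(¬arm_system → hold_funds), but O(¬arm_system) is not derivable from the premises, so it does not yield O(hold_funds).
So O(hold_funds) is not derivable, and the apparent clash with O(¬hold_funds) does not arise.
A world satisfying every obligation exists (e.g. arm_system=true, authorize_directive=false, don_mask=false, hold_funds=false, inform_contract=false, log_key=false, open_valve=false, reconcile_schedule=true, submit_consent=false, timestamp_log=false); no atom is both obligatory and forbidden, so the set is consistent.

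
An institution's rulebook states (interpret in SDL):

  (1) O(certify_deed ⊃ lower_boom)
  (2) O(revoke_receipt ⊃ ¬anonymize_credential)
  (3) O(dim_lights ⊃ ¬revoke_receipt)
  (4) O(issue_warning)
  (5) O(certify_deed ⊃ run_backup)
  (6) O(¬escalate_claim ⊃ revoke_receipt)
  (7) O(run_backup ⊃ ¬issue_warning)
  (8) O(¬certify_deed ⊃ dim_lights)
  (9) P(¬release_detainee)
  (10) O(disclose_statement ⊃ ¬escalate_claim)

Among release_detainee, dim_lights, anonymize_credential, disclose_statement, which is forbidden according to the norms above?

disclose_statement

Premise 4 gives O(issue_warning).
The contrapositive of premise 7 (O(run_backup ⊃ ¬issue_warning)) is O(issue_warning ⊃ ¬run_backup), and O(issue_warning) is already established, so O(¬run_backup).
Premise 5, O(certify_deed ⊃ run_backup), contraposes to O(¬run_backup ⊃ ¬certify_deed); with O(¬run_backup) we get O(¬certify_deed).
Applying K to premise 8 (O(¬certify_deed ⊃ dim_lights)) and O(¬certify_deed) yields O(dim_lights).
Applying K to premise 3 (O(dim_lights ⊃ ¬revoke_receipt)) and O(dim_lights) yields O(¬revoke_receipt).
The contrapositive of premise 6 (O(¬escalate_claim ⊃ revoke_receipt)) is O(¬revoke_receipt ⊃ escalate_claim), and O(¬revoke_receipt) is already established, so O(escalate_claim).
Premise 10 is O(disclose_statement ⊃ ¬escalate_claim); contrapositively O(escalate_claim ⊃ ¬disclose_statement). Since O(escalate_claim) holds, K gives O(¬disclose_statement).
So O(¬disclose_statement) holds, i.e. disclose_statement is forbidden. None of the other listed options is forbidden under the premises.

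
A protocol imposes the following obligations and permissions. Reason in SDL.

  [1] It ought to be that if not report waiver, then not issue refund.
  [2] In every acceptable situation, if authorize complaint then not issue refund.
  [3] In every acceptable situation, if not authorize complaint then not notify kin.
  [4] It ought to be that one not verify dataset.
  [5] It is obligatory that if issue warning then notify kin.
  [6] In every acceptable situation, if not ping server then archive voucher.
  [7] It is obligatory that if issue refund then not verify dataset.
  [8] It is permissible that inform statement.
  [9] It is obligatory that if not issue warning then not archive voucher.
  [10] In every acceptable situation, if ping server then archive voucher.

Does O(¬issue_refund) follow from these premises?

Premises 10 and 6 are O(ping_server → archive_voucher) and O(¬ping_server → archive_voucher); every ideal world satisfies ping_server or ¬ping_server, so in either case archive_voucher holds — hence O(archive_voucher).
Premise 9, O(¬issue_warning → ¬archive_voucher), contraposes to O(archive_voucher → issue_warning); with O(archive_voucher) we get O(issue_warning).
With premise 5, O(issue_warning → notify_kin), the K-axiom yields O(notify_kin).
Premise 3 is O(¬authorize_complaint → ¬notify_kin); contrapositively O(notify_kin → authorize_complaint). Since O(notify_kin) holds, K gives O(authorize_complaint).
From O(authorize_complaint) and premise 2, O(authorize_complaint → ¬issue_refund), we obtain O(¬issue_refund).
Premises 1, 4, 7, 8 do not contribute to this derivation.
So O(¬issue_refund) follows.

Yes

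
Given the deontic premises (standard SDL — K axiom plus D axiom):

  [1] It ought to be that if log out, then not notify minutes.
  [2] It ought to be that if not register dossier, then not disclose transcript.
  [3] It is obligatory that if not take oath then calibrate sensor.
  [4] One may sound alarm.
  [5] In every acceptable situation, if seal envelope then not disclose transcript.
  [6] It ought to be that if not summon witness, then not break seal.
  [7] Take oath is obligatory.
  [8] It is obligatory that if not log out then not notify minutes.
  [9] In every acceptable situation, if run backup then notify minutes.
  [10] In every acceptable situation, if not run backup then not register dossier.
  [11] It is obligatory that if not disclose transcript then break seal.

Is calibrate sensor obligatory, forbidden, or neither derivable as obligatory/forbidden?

Premise 3 is O(¬take_oath → calibrate_sensor), but O(¬take_oath) is not derivable from the premises, so it does not yield O(calibrate_sensor).
No premise or chain of K-axiom applications forces O(calibrate_sensor), and none forces O(¬calibrate_sensor). So calibrate_sensor is neither obligatory nor forbidden under these norms.

Neither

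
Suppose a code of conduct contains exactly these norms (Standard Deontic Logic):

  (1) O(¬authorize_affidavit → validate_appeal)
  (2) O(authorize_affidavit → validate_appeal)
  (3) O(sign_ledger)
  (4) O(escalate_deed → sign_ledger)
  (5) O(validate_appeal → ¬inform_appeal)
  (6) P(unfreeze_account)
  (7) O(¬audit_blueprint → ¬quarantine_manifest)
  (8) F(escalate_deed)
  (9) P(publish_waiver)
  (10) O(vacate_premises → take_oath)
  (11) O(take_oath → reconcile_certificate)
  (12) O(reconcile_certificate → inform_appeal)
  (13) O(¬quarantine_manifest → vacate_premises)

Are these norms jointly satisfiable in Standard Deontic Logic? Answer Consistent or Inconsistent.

Consistent

Premise 4 is O(escalate_deed → sign_ledger); even if O(sign_ledger) held, inferring O(escalate_deed) would be affirming the consequent — invalid.
So O(escalate_deed) is not derivable, and the apparent clash with O(¬escalate_deed) does not arise.
A world satisfying every obligation exists (e.g. audit_blueprint=true, authorize_affidavit=false, escalate_deed=false, inform_appeal=false, publish_waiver=false, quarantine_manifest=true, reconcile_certificate=false, sign_ledger=true, take_oath=false, unfreeze_account=false, vacate_premises=false, validate_appeal=true); no atom is both obligatory and forbidden, so the set is consistent.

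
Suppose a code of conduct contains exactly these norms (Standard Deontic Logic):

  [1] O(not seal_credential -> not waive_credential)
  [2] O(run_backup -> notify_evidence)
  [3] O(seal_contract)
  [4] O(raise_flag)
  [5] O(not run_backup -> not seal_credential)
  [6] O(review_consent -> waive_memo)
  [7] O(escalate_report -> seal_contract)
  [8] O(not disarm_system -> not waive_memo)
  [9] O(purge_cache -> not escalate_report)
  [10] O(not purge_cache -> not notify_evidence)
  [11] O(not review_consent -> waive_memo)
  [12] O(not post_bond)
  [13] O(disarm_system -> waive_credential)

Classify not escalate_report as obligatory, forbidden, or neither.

Premises 6 and 11 cover both cases: O(review_consent -> waive_memo) and O(not review_consent -> waive_memo). Since review_consent ∨ not review_consent is a tautology, O(waive_memo) follows.
Premise 8 is O(not disarm_system -> not waive_memo); contrapositively O(waive_memo -> disarm_system). Since O(waive_memo) holds, K gives O(disarm_system).
With premise 13, O(disarm_system -> waive_credential), the K-axiom yields O(waive_credential).
The contrapositive of premise 1 (O(not seal_credential -> not waive_credential)) is O(waive_credential -> seal_credential), and O(waive_credential) is already established, so O(seal_credential).
Premise 5 is O(not run_backup -> not seal_credential); contrapositively O(seal_credential -> run_backup). Since O(seal_credential) holds, K gives O(run_backup).
Applying K to premise 2 (O(run_backup -> notify_evidence)) and O(run_backup) yields O(notify_evidence).
The contrapositive of premise 10 (O(not purge_cache -> not notify_evidence)) is O(notify_evidence -> purge_cache), and O(notify_evidence) is already established, so O(purge_cache).
Premise 9 is O(purge_cache -> not escalate_report); since O(purge_cache), deontic closure gives O(not escalate_report).
Premises 3, 4, 7, 12 do not contribute to this derivation.
Hence not escalate_report is obligatory.

Obligatory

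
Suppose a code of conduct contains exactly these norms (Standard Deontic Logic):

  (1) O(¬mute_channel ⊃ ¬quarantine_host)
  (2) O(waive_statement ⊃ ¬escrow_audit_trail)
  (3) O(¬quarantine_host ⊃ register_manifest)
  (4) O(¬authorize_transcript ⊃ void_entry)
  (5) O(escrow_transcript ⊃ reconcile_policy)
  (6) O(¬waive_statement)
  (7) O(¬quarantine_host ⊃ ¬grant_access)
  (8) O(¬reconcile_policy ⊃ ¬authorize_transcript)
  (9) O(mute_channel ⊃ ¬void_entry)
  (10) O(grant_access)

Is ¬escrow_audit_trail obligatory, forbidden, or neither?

Neither

Premise 2 is O(waive_statement ⊃ ¬escrow_audit_trail), but O(waive_statement) is not derivable from the premises, so it does not yield O(¬escrow_audit_trail).
No premise or chain of K-axiom applications forces O(¬escrow_audit_trail), and none forces O(escrow_audit_trail). So ¬escrow_audit_trail is neither obligatory nor forbidden under these norms.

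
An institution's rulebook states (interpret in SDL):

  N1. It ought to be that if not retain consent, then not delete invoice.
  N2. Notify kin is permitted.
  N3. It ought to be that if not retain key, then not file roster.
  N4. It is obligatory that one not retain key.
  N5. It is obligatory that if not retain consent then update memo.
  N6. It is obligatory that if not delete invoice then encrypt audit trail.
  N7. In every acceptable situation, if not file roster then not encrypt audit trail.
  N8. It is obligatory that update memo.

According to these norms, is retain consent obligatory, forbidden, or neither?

From premise 4 we have O(¬retain_key).
Premise 3 is O(¬retain_key → ¬file_roster); since O(¬retain_key), deontic closure gives O(¬file_roster).
From O(¬file_roster) and premise 7, O(¬file_roster → ¬encrypt_audit_trail), we obtain O(¬encrypt_audit_trail).
The contrapositive of premise 6 (O(¬delete_invoice → encrypt_audit_trail)) is O(¬encrypt_audit_trail → delete_invoice), and O(¬encrypt_audit_trail) is already established, so O(delete_invoice).
Premise 1, O(¬retain_consent → ¬delete_invoice), contraposes to O(delete_invoice → retain_consent); with O(delete_invoice) we get O(retain_consent).
Premises 2, 5, 8 do not contribute to this derivation.
Hence retain_consent is obligatory.

Obligatory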